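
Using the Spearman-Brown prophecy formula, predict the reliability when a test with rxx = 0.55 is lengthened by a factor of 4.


r_new = (n * rxx) / (1 + (n-1) * rxx)
r_new = (4 * 0.55) / (1 + 3 * 0.55)
r_new = 2.2 / 2.65
r_new = 0.8302

0.8302


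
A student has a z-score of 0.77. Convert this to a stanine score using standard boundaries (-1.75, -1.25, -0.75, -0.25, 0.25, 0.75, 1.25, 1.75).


Stanine boundaries: [-1.75, -1.25, -0.75, -0.25, 0.25, 0.75, 1.25, 1.75]
z = 0.77
Check each boundary:
  z >= -1.75 -> could be stanine 2
  z >= -1.25 -> could be stanine 3
  z >= -0.75 -> could be stanine 4
  z >= -0.25 -> could be stanine 5
  z >= 0.25 -> could be stanine 6
  z >= 0.75 -> could be stanine 7
  z < 1.25
  z < 1.75
Highest qualifying boundary gives stanine = 7

7


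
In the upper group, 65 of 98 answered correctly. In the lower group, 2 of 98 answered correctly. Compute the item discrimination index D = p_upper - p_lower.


p_upper = 65/98 = 0.6633
p_lower = 2/98 = 0.0204
D = 0.6633 - 0.0204 = 0.6429

0.6429


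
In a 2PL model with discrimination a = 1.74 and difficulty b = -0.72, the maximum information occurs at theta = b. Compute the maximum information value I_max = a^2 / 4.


For 2PL, max info at theta = b = -0.72
I_max = a^2 / 4 = 1.74^2 / 4
= 3.0276 / 4
I_max = 0.7569

0.7569


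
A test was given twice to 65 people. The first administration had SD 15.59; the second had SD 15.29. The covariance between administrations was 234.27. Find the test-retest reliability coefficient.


r = cov(X,Y) / (SD_X * SD_Y)
r = 234.27 / (15.59 * 15.29)
r = 234.27 / 238.3711
r = 0.9828

0.9828


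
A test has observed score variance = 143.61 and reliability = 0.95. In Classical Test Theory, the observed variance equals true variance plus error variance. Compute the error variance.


var_true = rxx * var_obs = 0.95 * 143.61 = 136.4295
var_error = var_obs - var_true
var_error = 143.61 - 136.4295
var_error = 7.1805

7.1805


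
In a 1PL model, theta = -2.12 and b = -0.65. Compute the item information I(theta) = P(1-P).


P = 1/(1+exp(-(-2.12--0.65))) = 0.1869
I = P*(1-P) = 0.1869 * 0.8131
I = 0.152

0.152


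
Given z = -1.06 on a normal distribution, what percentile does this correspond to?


CDF(z) = 0.5 * (1 + erf(z/sqrt(2)))
erf(-0.7495) = -0.7109
CDF = 0.1446
Percentile rank = 0.1446 * 100 = 14.46

14.46


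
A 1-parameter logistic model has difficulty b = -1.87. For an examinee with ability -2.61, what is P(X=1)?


theta - b = -2.61 - -1.87 = -0.74
exp(-(theta - b)) = exp(0.74) = 2.0959
P = 1 / (1 + 2.0959)
P = 0.323

0.323


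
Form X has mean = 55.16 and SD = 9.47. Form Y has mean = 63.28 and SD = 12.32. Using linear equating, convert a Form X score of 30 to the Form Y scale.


slope = SD_Y / SD_X = 12.32 / 9.47 ~ 1.301
intercept = mean_Y - slope * mean_X = 63.28 - (12.32 / 9.47) * 55.16 ~ -8.4804
Y = slope * X + intercept. To avoid rounding drift from the rounded slope/intercept, evaluate the equivalent form Y = mean_Y + SD_Y * (X - mean_X) / SD_X at full precision:
Y = 63.28 + 12.32 * (30 - 55.16) / 9.47
Y = 63.28 - 12.32 * 25.16 / 9.47
Y = 63.28 - 309.9712 / 9.47
Y = 63.28 - 32.7319
Y = 30.5481

30.5481


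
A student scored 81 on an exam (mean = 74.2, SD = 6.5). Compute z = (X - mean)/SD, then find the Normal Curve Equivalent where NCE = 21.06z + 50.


z = (X - mean) / SD = (81 - 74.2) / 6.5
z = 6.8 / 6.5
z = 1.0462
NCE = NCE = 21.06z + 50
Carry z at full precision (z = 6.8 / 6.5) into the conversion:
NCE = 21.06 * (6.8 / 6.5) + 50 = 143.208 / 6.5 + 50
NCE = 22.032 + 50
NCE = 72.032

72.032


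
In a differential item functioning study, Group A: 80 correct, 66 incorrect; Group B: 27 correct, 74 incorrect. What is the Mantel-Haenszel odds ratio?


Odds_A = 80/66 = 1.2121
Odds_B = 27/74 = 0.3649
OR = Odds_A / Odds_B = 1.2121 / 0.3649
Exactly, OR = (80 * 74) / (66 * 27) = 5920 / 1782
OR = 3.3221

3.3221


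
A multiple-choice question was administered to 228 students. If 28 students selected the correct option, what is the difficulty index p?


Item difficulty p = number correct / total examinees
p = 28 / 228
p = 0.1228

0.1228


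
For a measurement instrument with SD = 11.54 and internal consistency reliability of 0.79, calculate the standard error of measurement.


SEM = SD * sqrt(1 - rxx)
SEM = 11.54 * sqrt(1 - 0.79)
SEM = 11.54 * sqrt(0.21) = 11.54 * 0.458258
SEM = 5.2883

5.2883


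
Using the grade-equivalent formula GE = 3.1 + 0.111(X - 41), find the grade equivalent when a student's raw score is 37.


raw - median = 37 - 41 = -4
slope * diff = 0.111 * -4 = -0.444
GE = 3.1 + -0.444
GE = 2.656

2.656


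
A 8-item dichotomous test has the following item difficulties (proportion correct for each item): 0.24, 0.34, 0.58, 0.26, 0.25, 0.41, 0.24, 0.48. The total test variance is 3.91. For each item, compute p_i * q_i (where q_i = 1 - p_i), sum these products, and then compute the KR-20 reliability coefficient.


For each item, compute p_i * q_i:
  Item 1: 0.24 * 0.76 = 0.1824
  Item 2: 0.34 * 0.66 = 0.2244
  Item 3: 0.58 * 0.42 = 0.2436
  Item 4: 0.26 * 0.74 = 0.1924
  Item 5: 0.25 * 0.75 = 0.1875
  Item 6: 0.41 * 0.59 = 0.2419
  Item 7: 0.24 * 0.76 = 0.1824
  Item 8: 0.48 * 0.52 = 0.2496
Sum(p_i * q_i) = 0.1824 + 0.2244 + 0.2436 + 0.1924 + 0.1875 + 0.2419 + 0.1824 + 0.2496 = 1.7042
KR-20 = (k/(k-1)) * (1 - Sum(p_i*q_i) / Var_total)
= (8/7) * (1 - 1.7042/3.91)
= 1.1429 * 0.5641
KR-20 = 0.6447

0.6447


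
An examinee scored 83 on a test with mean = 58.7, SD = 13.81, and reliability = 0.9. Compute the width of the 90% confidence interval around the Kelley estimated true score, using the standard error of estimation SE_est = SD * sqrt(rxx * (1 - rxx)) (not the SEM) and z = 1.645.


True score estimate = 0.9*83 + 0.1*58.7 = 80.57
SE_est = SD * sqrt(rxx * (1 - rxx)) = 13.81 * sqrt(0.9 * 0.1) = 13.81 * sqrt(0.09) = 4.143
CI = T_est +/- z * SE_est, so width = 2 * z * SE_est = 2 * 1.645 * 4.143
Width = 13.6305

13.6305


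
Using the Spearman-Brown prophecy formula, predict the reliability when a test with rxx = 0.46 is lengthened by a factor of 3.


r_new = (n * rxx) / (1 + (n-1) * rxx)
r_new = (3 * 0.46) / (1 + 2 * 0.46)
r_new = 1.38 / 1.92
r_new = 0.7188

0.7188


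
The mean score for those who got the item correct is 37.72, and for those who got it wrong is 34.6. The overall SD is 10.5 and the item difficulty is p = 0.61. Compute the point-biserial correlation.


q = 1 - p = 0.39
rpb = ((M1 - M0) / SD) * sqrt(p * q)
rpb = ((37.72 - 34.6) / 10.5) * sqrt(0.61 * 0.39)
rpb = 0.1449

0.1449


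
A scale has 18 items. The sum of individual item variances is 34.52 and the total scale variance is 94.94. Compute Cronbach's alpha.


alpha = (k/(k-1)) * (1 - sum(si^2)/s_total^2)
= (18/17) * (1 - 34.52/94.94)
alpha = 0.6738

0.6738


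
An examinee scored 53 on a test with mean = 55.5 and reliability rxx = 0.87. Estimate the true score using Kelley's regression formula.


T_est = rxx * X + (1 - rxx) * mean
T_est = 0.87 * 53 + 0.13 * 55.5
T_est = 46.11 + 7.215
T_est = 53.325

53.325


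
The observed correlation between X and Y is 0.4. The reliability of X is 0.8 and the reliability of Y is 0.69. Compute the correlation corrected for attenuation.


r_corrected = rxy / sqrt(rxx * ryy)
= 0.4 / sqrt(0.8 * 0.69)
= 0.4 / sqrt(0.552)
= 0.4 / 0.742967
r_corrected = 0.5384

0.5384


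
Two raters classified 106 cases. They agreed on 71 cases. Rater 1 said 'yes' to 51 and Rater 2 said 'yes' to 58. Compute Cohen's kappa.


P_o = 71/106 = 0.669811
P_e = (51*58 + 55*48) / 11236 = 0.49822
kappa = (P_o - P_e) / (1 - P_e)
kappa = (0.669811 - 0.49822) / (1 - 0.49822)
kappa = 0.342

0.342


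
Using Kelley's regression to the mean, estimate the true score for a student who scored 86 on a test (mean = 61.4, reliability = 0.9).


T_est = rxx * X + (1 - rxx) * mean
T_est = 0.9 * 86 + 0.1 * 61.4
T_est = 77.4 + 6.14
T_est = 83.54

83.54


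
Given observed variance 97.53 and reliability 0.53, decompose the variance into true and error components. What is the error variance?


var_true = rxx * var_obs = 0.53 * 97.53 = 51.6909
var_error = var_obs - var_true
var_error = 97.53 - 51.6909
var_error = 45.8391

45.8391


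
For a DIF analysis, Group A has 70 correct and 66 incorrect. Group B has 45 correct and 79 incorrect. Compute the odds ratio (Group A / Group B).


Odds_A = 70/66 = 1.0606
Odds_B = 45/79 = 0.5696
OR = Odds_A / Odds_B = 1.0606 / 0.5696
Exactly, OR = (70 * 79) / (66 * 45) = 5530 / 2970
OR = 1.862

1.862


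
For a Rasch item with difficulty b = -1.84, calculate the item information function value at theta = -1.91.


P = 1/(1+exp(-(-1.91--1.84))) = 0.4825
I = P*(1-P) = 0.4825 * 0.5175
I = 0.2497

0.2497


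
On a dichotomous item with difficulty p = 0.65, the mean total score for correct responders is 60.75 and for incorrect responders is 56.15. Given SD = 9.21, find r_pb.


q = 1 - p = 0.35
rpb = ((M1 - M0) / SD) * sqrt(p * q)
rpb = ((60.75 - 56.15) / 9.21) * sqrt(0.65 * 0.35)
rpb = 0.2382

0.2382


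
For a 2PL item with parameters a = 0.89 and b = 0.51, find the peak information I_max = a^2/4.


For 2PL, max info at theta = b = 0.51
I_max = a^2 / 4 = 0.89^2 / 4
= 0.7921 / 4
I_max = 0.198

0.198


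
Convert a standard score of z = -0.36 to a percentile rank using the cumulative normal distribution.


CDF(z) = 0.5 * (1 + erf(z/sqrt(2)))
erf(-0.2546) = -0.2812
CDF = 0.3594
Percentile rank = 0.3594 * 100 = 35.94

35.94


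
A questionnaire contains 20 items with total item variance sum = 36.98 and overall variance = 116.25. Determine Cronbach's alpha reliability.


alpha = (k/(k-1)) * (1 - sum(si^2)/s_total^2)
= (20/19) * (1 - 36.98/116.25)
alpha = 0.7178

0.7178


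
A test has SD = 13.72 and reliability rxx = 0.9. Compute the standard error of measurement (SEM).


SEM = SD * sqrt(1 - rxx)
SEM = 13.72 * sqrt(1 - 0.9)
SEM = 13.72 * sqrt(0.1) = 13.72 * 0.316228
SEM = 4.3386

4.3386


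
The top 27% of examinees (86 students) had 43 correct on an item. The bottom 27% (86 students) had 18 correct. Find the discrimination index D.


p_upper = 43/86 = 0.5
p_lower = 18/86 = 0.2093
D = 0.5 - 0.2093 = 0.2907

0.2907


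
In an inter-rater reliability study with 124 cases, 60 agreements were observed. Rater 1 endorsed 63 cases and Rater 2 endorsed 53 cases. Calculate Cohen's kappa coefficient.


P_o = 60/124 = 0.483871
P_e = (63*53 + 61*71) / 15376 = 0.498829
kappa = (P_o - P_e) / (1 - P_e)
kappa = (0.483871 - 0.498829) / (1 - 0.498829)
kappa = -0.0298

-0.0298


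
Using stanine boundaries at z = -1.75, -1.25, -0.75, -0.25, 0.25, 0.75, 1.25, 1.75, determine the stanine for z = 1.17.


Stanine boundaries: [-1.75, -1.25, -0.75, -0.25, 0.25, 0.75, 1.25, 1.75]
z = 1.17
Check each boundary:
  z >= -1.75 -> could be stanine 2
  z >= -1.25 -> could be stanine 3
  z >= -0.75 -> could be stanine 4
  z >= -0.25 -> could be stanine 5
  z >= 0.25 -> could be stanine 6
  z >= 0.75 -> could be stanine 7
  z < 1.25
  z < 1.75
Highest qualifying boundary gives stanine = 7

7


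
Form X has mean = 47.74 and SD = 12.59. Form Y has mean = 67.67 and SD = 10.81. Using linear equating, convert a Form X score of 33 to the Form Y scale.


slope = SD_Y / SD_X = 10.81 / 12.59 ~ 0.8586
intercept = mean_Y - slope * mean_X = 67.67 - (10.81 / 12.59) * 47.74 ~ 26.6796
Y = slope * X + intercept. To avoid rounding drift from the rounded slope/intercept, evaluate the equivalent form Y = mean_Y + SD_Y * (X - mean_X) / SD_X at full precision:
Y = 67.67 + 10.81 * (33 - 47.74) / 12.59
Y = 67.67 - 10.81 * 14.74 / 12.59
Y = 67.67 - 159.3394 / 12.59
Y = 67.67 - 12.656
Y = 55.014

55.014


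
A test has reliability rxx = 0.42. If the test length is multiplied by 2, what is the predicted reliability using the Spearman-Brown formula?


r_new = (n * rxx) / (1 + (n-1) * rxx)
r_new = (2 * 0.42) / (1 + 1 * 0.42)
r_new = 0.84 / 1.42
r_new = 0.5915

0.5915


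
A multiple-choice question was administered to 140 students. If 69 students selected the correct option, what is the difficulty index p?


Item difficulty p = number correct / total examinees
p = 69 / 140
p = 0.4929

0.4929


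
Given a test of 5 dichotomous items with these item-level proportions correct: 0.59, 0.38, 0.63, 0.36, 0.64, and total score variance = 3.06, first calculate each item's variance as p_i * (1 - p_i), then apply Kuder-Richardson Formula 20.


For each item, compute p_i * q_i:
  Item 1: 0.59 * 0.41 = 0.2419
  Item 2: 0.38 * 0.62 = 0.2356
  Item 3: 0.63 * 0.37 = 0.2331
  Item 4: 0.36 * 0.64 = 0.2304
  Item 5: 0.64 * 0.36 = 0.2304
Sum(p_i * q_i) = 0.2419 + 0.2356 + 0.2331 + 0.2304 + 0.2304 = 1.1714
KR-20 = (k/(k-1)) * (1 - Sum(p_i*q_i) / Var_total)
= (5/4) * (1 - 1.1714/3.06)
= 1.25 * 0.6172
KR-20 = 0.7715

0.7715


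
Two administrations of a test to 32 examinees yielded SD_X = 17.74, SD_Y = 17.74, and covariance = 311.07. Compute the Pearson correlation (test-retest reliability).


r = cov(X,Y) / (SD_X * SD_Y)
r = 311.07 / (17.74 * 17.74)
r = 311.07 / 314.7076
r = 0.9884

0.9884


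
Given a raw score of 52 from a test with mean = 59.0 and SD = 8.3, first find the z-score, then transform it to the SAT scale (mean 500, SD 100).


z = (X - mean) / SD = (52 - 59.0) / 8.3
z = -7.0 / 8.3
z = -0.8434
SAT-scale = SAT = 500 + 100z
Carry z at full precision (z = -7.0 / 8.3) into the conversion:
SAT-scale = 500 + 100 * (-7.0 / 8.3) = 500 + -700 / 8.3
SAT-scale = 500 + -84.3373
SAT-scale = 415.6627

415.6627


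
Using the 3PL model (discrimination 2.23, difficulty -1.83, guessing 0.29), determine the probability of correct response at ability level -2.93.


logit = 2.23*(-2.93 - -1.83) = -2.453
P* = 1/(1 + exp(--2.453)) = 0.0792
P = 0.29 + (1 - 0.29) * 0.0792
P = 0.3462

0.3462


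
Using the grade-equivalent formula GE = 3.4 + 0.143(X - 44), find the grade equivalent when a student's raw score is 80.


raw - median = 80 - 44 = 36
slope * diff = 0.143 * 36 = 5.148
GE = 3.4 + 5.148
GE = 8.548

8.548


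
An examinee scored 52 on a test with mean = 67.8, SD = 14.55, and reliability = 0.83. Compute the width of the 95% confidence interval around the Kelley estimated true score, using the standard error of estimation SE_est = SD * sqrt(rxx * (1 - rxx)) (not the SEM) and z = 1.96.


True score estimate = 0.83*52 + 0.17*67.8 = 54.686
SE_est = SD * sqrt(rxx * (1 - rxx)) = 14.55 * sqrt(0.83 * 0.17) = 14.55 * sqrt(0.1411) = 5.465457
CI = T_est +/- z * SE_est, so width = 2 * z * SE_est = 2 * 1.96 * 5.465457
Width = 21.4246

21.4246


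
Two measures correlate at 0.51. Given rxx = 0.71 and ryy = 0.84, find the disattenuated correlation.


r_corrected = rxy / sqrt(rxx * ryy)
= 0.51 / sqrt(0.71 * 0.84)
= 0.51 / sqrt(0.5964)
= 0.51 / 0.772269
r_corrected = 0.6604

0.6604


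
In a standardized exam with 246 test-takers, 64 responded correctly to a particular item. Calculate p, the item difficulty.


Item difficulty p = number correct / total examinees
p = 64 / 246
p = 0.2602

0.2602


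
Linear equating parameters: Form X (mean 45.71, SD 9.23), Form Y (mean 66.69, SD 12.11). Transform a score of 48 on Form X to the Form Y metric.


slope = SD_Y / SD_X = 12.11 / 9.23 ~ 1.312
intercept = mean_Y - slope * mean_X = 66.69 - (12.11 / 9.23) * 45.71 ~ 6.7173
Y = slope * X + intercept. To avoid rounding drift from the rounded slope/intercept, evaluate the equivalent form Y = mean_Y + SD_Y * (X - mean_X) / SD_X at full precision:
Y = 66.69 + 12.11 * (48 - 45.71) / 9.23
Y = 66.69 + 12.11 * 2.29 / 9.23
Y = 66.69 + 27.7319 / 9.23
Y = 66.69 + 3.0045
Y = 69.6945

69.6945


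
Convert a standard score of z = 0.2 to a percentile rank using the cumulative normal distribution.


CDF(z) = 0.5 * (1 + erf(z/sqrt(2)))
erf(0.1414) = 0.1585
CDF = 0.5793
Percentile rank = 0.5793 * 100 = 57.93

57.93


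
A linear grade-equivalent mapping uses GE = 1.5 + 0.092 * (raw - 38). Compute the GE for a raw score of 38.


raw - median = 38 - 38 = 0
slope * diff = 0.092 * 0 = 0.0
GE = 1.5 + 0.0
GE = 1.5

1.5


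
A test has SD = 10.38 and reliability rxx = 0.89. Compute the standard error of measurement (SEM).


SEM = SD * sqrt(1 - rxx)
SEM = 10.38 * sqrt(1 - 0.89)
SEM = 10.38 * sqrt(0.11) = 10.38 * 0.331662
SEM = 3.4427

3.4427


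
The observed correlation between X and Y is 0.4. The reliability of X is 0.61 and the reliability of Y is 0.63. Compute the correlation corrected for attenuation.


r_corrected = rxy / sqrt(rxx * ryy)
= 0.4 / sqrt(0.61 * 0.63)
= 0.4 / sqrt(0.3843)
= 0.4 / 0.619919
r_corrected = 0.6452

0.6452


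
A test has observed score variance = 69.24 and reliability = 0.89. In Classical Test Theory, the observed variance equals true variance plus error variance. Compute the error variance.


var_true = rxx * var_obs = 0.89 * 69.24 = 61.6236
var_error = var_obs - var_true
var_error = 69.24 - 61.6236
var_error = 7.6164

7.6164


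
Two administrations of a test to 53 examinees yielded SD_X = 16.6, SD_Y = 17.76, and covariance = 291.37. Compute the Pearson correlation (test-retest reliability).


r = cov(X,Y) / (SD_X * SD_Y)
r = 291.37 / (16.6 * 17.76)
r = 291.37 / 294.816
r = 0.9883

0.9883


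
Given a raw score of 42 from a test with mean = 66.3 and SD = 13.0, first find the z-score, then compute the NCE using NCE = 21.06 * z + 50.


z = (X - mean) / SD = (42 - 66.3) / 13.0
z = -24.3 / 13.0
z = -1.8692
NCE = NCE = 21.06z + 50
Carry z at full precision (z = -24.3 / 13.0) into the conversion:
NCE = 21.06 * (-24.3 / 13.0) + 50 = -511.758 / 13.0 + 50
NCE = -39.366 + 50
NCE = 10.634

10.634


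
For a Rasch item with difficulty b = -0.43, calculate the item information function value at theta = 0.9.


P = 1/(1+exp(-(0.9--0.43))) = 0.7908
I = P*(1-P) = 0.7908 * 0.2092
I = 0.1654

0.1654


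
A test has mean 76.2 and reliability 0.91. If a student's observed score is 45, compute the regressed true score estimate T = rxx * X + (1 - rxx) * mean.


T_est = rxx * X + (1 - rxx) * mean
T_est = 0.91 * 45 + 0.09 * 76.2
T_est = 40.95 + 6.858
T_est = 47.808

47.808


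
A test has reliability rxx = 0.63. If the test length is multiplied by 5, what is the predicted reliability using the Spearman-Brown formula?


r_new = (n * rxx) / (1 + (n-1) * rxx)
r_new = (5 * 0.63) / (1 + 4 * 0.63)
r_new = 3.15 / 3.52
r_new = 0.8949

0.8949


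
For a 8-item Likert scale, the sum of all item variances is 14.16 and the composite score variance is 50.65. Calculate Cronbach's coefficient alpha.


alpha = (k/(k-1)) * (1 - sum(si^2)/s_total^2)
= (8/7) * (1 - 14.16/50.65)
alpha = 0.8234

0.8234


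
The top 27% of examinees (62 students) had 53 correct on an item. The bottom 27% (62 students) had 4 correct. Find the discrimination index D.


p_upper = 53/62 = 0.8548
p_lower = 4/62 = 0.0645
D = 0.8548 - 0.0645 = 0.7903

0.7903


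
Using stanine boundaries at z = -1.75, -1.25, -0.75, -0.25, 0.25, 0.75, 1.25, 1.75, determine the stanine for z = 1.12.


Stanine boundaries: [-1.75, -1.25, -0.75, -0.25, 0.25, 0.75, 1.25, 1.75]
z = 1.12
Check each boundary:
  z >= -1.75 -> could be stanine 2
  z >= -1.25 -> could be stanine 3
  z >= -0.75 -> could be stanine 4
  z >= -0.25 -> could be stanine 5
  z >= 0.25 -> could be stanine 6
  z >= 0.75 -> could be stanine 7
  z < 1.25
  z < 1.75
Highest qualifying boundary gives stanine = 7

7


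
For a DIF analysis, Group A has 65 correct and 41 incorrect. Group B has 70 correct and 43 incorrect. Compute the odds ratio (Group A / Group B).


Odds_A = 65/41 = 1.5854
Odds_B = 70/43 = 1.6279
OR = Odds_A / Odds_B = 1.5854 / 1.6279
Exactly, OR = (65 * 43) / (41 * 70) = 2795 / 2870
OR = 0.9739

0.9739


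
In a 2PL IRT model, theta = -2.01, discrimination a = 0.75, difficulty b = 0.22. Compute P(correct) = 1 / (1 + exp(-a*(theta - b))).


a*(theta - b) = 0.75 * (-2.01 - 0.22) = -1.6725
exp(--1.6725) = 5.3255
P = 1 / (1 + 5.3255)
P = 0.1581

0.1581


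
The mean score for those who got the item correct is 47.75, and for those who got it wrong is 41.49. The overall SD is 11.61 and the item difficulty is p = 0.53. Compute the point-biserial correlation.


q = 1 - p = 0.47
rpb = ((M1 - M0) / SD) * sqrt(p * q)
rpb = ((47.75 - 41.49) / 11.61) * sqrt(0.53 * 0.47)
rpb = 0.2691

0.2691


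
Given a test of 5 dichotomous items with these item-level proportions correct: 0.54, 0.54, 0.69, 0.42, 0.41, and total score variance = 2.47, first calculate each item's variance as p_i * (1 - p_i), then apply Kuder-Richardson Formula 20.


For each item, compute p_i * q_i:
  Item 1: 0.54 * 0.46 = 0.2484
  Item 2: 0.54 * 0.46 = 0.2484
  Item 3: 0.69 * 0.31 = 0.2139
  Item 4: 0.42 * 0.58 = 0.2436
  Item 5: 0.41 * 0.59 = 0.2419
Sum(p_i * q_i) = 0.2484 + 0.2484 + 0.2139 + 0.2436 + 0.2419 = 1.1962
KR-20 = (k/(k-1)) * (1 - Sum(p_i*q_i) / Var_total)
= (5/4) * (1 - 1.1962/2.47)
= 1.25 * 0.5157
KR-20 = 0.6446

0.6446


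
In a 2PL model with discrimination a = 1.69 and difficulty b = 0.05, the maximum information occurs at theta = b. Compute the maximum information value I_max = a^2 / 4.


For 2PL, max info at theta = b = 0.05
I_max = a^2 / 4 = 1.69^2 / 4
= 2.8561 / 4
I_max = 0.714

0.714


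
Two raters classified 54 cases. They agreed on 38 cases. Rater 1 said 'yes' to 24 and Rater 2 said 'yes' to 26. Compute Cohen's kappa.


P_o = 38/54 = 0.703704
P_e = (24*26 + 30*28) / 2916 = 0.502058
kappa = (P_o - P_e) / (1 - P_e)
kappa = (0.703704 - 0.502058) / (1 - 0.502058)
kappa = 0.405

0.405


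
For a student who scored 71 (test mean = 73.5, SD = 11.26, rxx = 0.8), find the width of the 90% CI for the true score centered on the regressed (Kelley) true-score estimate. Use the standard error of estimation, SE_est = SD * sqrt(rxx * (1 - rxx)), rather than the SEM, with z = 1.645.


True score estimate = 0.8*71 + 0.2*73.5 = 71.5
SE_est = SD * sqrt(rxx * (1 - rxx)) = 11.26 * sqrt(0.8 * 0.2) = 11.26 * sqrt(0.16) = 4.504
CI = T_est +/- z * SE_est, so width = 2 * z * SE_est = 2 * 1.645 * 4.504
Width = 14.8182

14.8182


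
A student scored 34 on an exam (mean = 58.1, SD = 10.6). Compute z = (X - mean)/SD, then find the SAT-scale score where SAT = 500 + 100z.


z = (X - mean) / SD = (34 - 58.1) / 10.6
z = -24.1 / 10.6
z = -2.2736
SAT-scale = SAT = 500 + 100z
Carry z at full precision (z = -24.1 / 10.6) into the conversion:
SAT-scale = 500 + 100 * (-24.1 / 10.6) = 500 + -2410 / 10.6
SAT-scale = 500 + -227.3585
SAT-scale = 272.6415

272.6415


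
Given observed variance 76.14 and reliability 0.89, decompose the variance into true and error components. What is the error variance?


var_true = rxx * var_obs = 0.89 * 76.14 = 67.7646
var_error = var_obs - var_true
var_error = 76.14 - 67.7646
var_error = 8.3754

8.3754


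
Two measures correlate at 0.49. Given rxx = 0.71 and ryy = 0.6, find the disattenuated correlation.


r_corrected = rxy / sqrt(rxx * ryy)
= 0.49 / sqrt(0.71 * 0.6)
= 0.49 / sqrt(0.426)
= 0.49 / 0.652687
r_corrected = 0.7507

0.7507


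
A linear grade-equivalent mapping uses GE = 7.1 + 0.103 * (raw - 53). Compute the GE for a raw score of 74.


raw - median = 74 - 53 = 21
slope * diff = 0.103 * 21 = 2.163
GE = 7.1 + 2.163
GE = 9.263

9.263


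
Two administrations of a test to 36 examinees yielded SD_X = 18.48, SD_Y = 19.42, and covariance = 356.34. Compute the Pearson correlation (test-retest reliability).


r = cov(X,Y) / (SD_X * SD_Y)
r = 356.34 / (18.48 * 19.42)
r = 356.34 / 358.8816
r = 0.9929

0.9929


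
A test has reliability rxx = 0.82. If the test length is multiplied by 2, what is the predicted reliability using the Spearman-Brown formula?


r_new = (n * rxx) / (1 + (n-1) * rxx)
r_new = (2 * 0.82) / (1 + 1 * 0.82)
r_new = 1.64 / 1.82
r_new = 0.9011

0.9011


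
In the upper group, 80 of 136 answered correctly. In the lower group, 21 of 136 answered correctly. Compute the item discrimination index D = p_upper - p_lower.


p_upper = 80/136 = 0.5882
p_lower = 21/136 = 0.1544
D = 0.5882 - 0.1544 = 0.4338

0.4338


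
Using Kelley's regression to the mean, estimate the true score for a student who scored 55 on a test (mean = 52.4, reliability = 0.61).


T_est = rxx * X + (1 - rxx) * mean
T_est = 0.61 * 55 + 0.39 * 52.4
T_est = 33.55 + 20.436
T_est = 53.986

53.986


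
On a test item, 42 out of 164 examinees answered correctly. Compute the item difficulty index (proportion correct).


Item difficulty p = number correct / total examinees
p = 42 / 164
p = 0.2561

0.2561


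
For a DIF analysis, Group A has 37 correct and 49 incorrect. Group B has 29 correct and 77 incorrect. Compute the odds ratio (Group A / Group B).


Odds_A = 37/49 = 0.7551
Odds_B = 29/77 = 0.3766
OR = Odds_A / Odds_B = 0.7551 / 0.3766
Exactly, OR = (37 * 77) / (49 * 29) = 2849 / 1421
OR = 2.0049

2.0049


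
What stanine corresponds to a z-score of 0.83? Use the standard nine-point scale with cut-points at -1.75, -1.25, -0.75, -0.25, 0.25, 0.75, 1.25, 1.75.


Stanine boundaries: [-1.75, -1.25, -0.75, -0.25, 0.25, 0.75, 1.25, 1.75]
z = 0.83
Check each boundary:
  z >= -1.75 -> could be stanine 2
  z >= -1.25 -> could be stanine 3
  z >= -0.75 -> could be stanine 4
  z >= -0.25 -> could be stanine 5
  z >= 0.25 -> could be stanine 6
  z >= 0.75 -> could be stanine 7
  z < 1.25
  z < 1.75
Highest qualifying boundary gives stanine = 7

7


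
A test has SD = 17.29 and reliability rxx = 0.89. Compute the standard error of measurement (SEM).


SEM = SD * sqrt(1 - rxx)
SEM = 17.29 * sqrt(1 - 0.89)
SEM = 17.29 * sqrt(0.11) = 17.29 * 0.331662
SEM = 5.7344

5.7344


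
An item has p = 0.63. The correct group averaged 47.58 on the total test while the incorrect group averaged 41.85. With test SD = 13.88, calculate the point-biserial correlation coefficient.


q = 1 - p = 0.37
rpb = ((M1 - M0) / SD) * sqrt(p * q)
rpb = ((47.58 - 41.85) / 13.88) * sqrt(0.63 * 0.37)
rpb = 0.1993

0.1993


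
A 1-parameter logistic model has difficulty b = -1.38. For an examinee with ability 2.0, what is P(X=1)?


theta - b = 2.0 - -1.38 = 3.38
exp(-(theta - b)) = exp(-3.38) = 0.034
P = 1 / (1 + 0.034)
P = 0.9671

0.9671


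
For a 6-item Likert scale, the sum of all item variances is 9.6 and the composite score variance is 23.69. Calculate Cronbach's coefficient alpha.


alpha = (k/(k-1)) * (1 - sum(si^2)/s_total^2)
= (6/5) * (1 - 9.6/23.69)
alpha = 0.7137

0.7137


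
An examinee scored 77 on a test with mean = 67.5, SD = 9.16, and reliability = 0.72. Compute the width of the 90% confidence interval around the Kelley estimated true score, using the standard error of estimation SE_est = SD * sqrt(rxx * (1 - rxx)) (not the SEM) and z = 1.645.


True score estimate = 0.72*77 + 0.28*67.5 = 74.34
SE_est = SD * sqrt(rxx * (1 - rxx)) = 9.16 * sqrt(0.72 * 0.28) = 9.16 * sqrt(0.2016) = 4.11283
CI = T_est +/- z * SE_est, so width = 2 * z * SE_est = 2 * 1.645 * 4.11283
Width = 13.5312

13.5312


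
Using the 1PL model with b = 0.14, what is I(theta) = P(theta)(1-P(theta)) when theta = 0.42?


P = 1/(1+exp(-(0.42-0.14))) = 0.5695
I = P*(1-P) = 0.5695 * 0.4305
I = 0.2452

0.2452


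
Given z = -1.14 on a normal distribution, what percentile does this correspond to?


CDF(z) = 0.5 * (1 + erf(z/sqrt(2)))
erf(-0.8061) = -0.7457
CDF = 0.1271
Percentile rank = 0.1271 * 100 = 12.71

12.71


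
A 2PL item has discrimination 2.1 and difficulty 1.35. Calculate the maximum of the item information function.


For 2PL, max info at theta = b = 1.35
I_max = a^2 / 4 = 2.1^2 / 4
= 4.41 / 4
I_max = 1.1025

1.1025


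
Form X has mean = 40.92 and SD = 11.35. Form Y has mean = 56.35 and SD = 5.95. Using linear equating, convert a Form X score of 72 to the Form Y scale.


slope = SD_Y / SD_X = 5.95 / 11.35 ~ 0.5242
intercept = mean_Y - slope * mean_X = 56.35 - (5.95 / 11.35) * 40.92 ~ 34.8985
Y = slope * X + intercept. To avoid rounding drift from the rounded slope/intercept, evaluate the equivalent form Y = mean_Y + SD_Y * (X - mean_X) / SD_X at full precision:
Y = 56.35 + 5.95 * (72 - 40.92) / 11.35
Y = 56.35 + 5.95 * 31.08 / 11.35
Y = 56.35 + 184.926 / 11.35
Y = 56.35 + 16.293
Y = 72.643

72.643


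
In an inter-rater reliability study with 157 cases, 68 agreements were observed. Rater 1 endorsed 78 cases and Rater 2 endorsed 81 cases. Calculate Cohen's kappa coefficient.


P_o = 68/157 = 0.433121
P_e = (78*81 + 79*76) / 24649 = 0.499899
kappa = (P_o - P_e) / (1 - P_e)
kappa = (0.433121 - 0.499899) / (1 - 0.499899)
kappa = -0.1335

-0.1335


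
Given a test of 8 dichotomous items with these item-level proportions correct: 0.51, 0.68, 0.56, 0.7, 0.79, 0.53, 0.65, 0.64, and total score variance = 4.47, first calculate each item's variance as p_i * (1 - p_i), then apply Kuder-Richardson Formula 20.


For each item, compute p_i * q_i:
  Item 1: 0.51 * 0.49 = 0.2499
  Item 2: 0.68 * 0.32 = 0.2176
  Item 3: 0.56 * 0.44 = 0.2464
  Item 4: 0.7 * 0.3 = 0.21
  Item 5: 0.79 * 0.21 = 0.1659
  Item 6: 0.53 * 0.47 = 0.2491
  Item 7: 0.65 * 0.35 = 0.2275
  Item 8: 0.64 * 0.36 = 0.2304
Sum(p_i * q_i) = 0.2499 + 0.2176 + 0.2464 + 0.21 + 0.1659 + 0.2491 + 0.2275 + 0.2304 = 1.7968
KR-20 = (k/(k-1)) * (1 - Sum(p_i*q_i) / Var_total)
= (8/7) * (1 - 1.7968/4.47)
= 1.1429 * 0.598
KR-20 = 0.6835

0.6835


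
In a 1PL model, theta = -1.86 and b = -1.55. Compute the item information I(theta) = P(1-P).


P = 1/(1+exp(-(-1.86--1.55))) = 0.4231
I = P*(1-P) = 0.4231 * 0.5769
I = 0.2441

0.2441


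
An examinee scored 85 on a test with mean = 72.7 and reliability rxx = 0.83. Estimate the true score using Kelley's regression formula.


T_est = rxx * X + (1 - rxx) * mean
T_est = 0.83 * 85 + 0.17 * 72.7
T_est = 70.55 + 12.359
T_est = 82.909

82.909


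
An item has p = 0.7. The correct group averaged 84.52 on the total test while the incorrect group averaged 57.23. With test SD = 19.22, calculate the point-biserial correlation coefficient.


q = 1 - p = 0.3
rpb = ((M1 - M0) / SD) * sqrt(p * q)
rpb = ((84.52 - 57.23) / 19.22) * sqrt(0.7 * 0.3)
rpb = 0.6507

0.6507


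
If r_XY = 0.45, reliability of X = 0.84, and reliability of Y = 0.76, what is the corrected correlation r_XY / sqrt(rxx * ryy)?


r_corrected = rxy / sqrt(rxx * ryy)
= 0.45 / sqrt(0.84 * 0.76)
= 0.45 / sqrt(0.6384)
= 0.45 / 0.798999
r_corrected = 0.5632

0.5632


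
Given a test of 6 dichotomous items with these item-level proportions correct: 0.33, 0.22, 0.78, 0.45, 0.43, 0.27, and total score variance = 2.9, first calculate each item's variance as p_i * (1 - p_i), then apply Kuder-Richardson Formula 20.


For each item, compute p_i * q_i:
  Item 1: 0.33 * 0.67 = 0.2211
  Item 2: 0.22 * 0.78 = 0.1716
  Item 3: 0.78 * 0.22 = 0.1716
  Item 4: 0.45 * 0.55 = 0.2475
  Item 5: 0.43 * 0.57 = 0.2451
  Item 6: 0.27 * 0.73 = 0.1971
Sum(p_i * q_i) = 0.2211 + 0.1716 + 0.1716 + 0.2475 + 0.2451 + 0.1971 = 1.254
KR-20 = (k/(k-1)) * (1 - Sum(p_i*q_i) / Var_total)
= (6/5) * (1 - 1.254/2.9)
= 1.2 * 0.5676
KR-20 = 0.6811

0.6811


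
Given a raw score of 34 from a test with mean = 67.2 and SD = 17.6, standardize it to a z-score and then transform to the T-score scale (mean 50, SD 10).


z = (X - mean) / SD = (34 - 67.2) / 17.6
z = -33.2 / 17.6
z = -1.8864
T-score = T = 50 + 10z
Carry z at full precision (z = -33.2 / 17.6) into the conversion:
T-score = 50 + 10 * (-33.2 / 17.6) = 50 + -332 / 17.6
T-score = 50 + -18.8636
T-score = 31.1364

31.1364


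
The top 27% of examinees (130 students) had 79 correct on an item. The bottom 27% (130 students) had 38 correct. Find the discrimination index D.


p_upper = 79/130 = 0.6077
p_lower = 38/130 = 0.2923
D = 0.6077 - 0.2923 = 0.3154

0.3154


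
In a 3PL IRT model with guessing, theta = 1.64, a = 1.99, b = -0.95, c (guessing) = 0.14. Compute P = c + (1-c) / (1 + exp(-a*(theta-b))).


logit = 1.99*(1.64 - -0.95) = 5.1541
P* = 1/(1 + exp(-5.1541)) = 0.9943
P = 0.14 + (1 - 0.14) * 0.9943
P = 0.9951

0.9951


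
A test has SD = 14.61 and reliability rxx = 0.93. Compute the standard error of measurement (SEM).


SEM = SD * sqrt(1 - rxx)
SEM = 14.61 * sqrt(1 - 0.93)
SEM = 14.61 * sqrt(0.07) = 14.61 * 0.264575
SEM = 3.8654

3.8654


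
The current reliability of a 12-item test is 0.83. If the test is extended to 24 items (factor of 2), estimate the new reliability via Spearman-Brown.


r_new = (n * rxx) / (1 + (n-1) * rxx)
r_new = (2 * 0.83) / (1 + 1 * 0.83)
r_new = 1.66 / 1.83
r_new = 0.9071

0.9071


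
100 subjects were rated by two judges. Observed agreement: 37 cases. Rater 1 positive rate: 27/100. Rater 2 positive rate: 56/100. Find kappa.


P_o = 37/100 = 0.37
P_e = (27*56 + 73*44) / 10000 = 0.4724
kappa = (P_o - P_e) / (1 - P_e)
kappa = (0.37 - 0.4724) / (1 - 0.4724)
kappa = -0.1941

-0.1941


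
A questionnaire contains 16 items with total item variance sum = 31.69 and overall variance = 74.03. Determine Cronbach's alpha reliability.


alpha = (k/(k-1)) * (1 - sum(si^2)/s_total^2)
= (16/15) * (1 - 31.69/74.03)
alpha = 0.6101

0.6101


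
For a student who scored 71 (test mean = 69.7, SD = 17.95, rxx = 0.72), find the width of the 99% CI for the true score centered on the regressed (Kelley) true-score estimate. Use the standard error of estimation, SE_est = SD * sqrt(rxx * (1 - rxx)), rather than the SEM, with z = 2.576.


True score estimate = 0.72*71 + 0.28*69.7 = 70.636
SE_est = SD * sqrt(rxx * (1 - rxx)) = 17.95 * sqrt(0.72 * 0.28) = 17.95 * sqrt(0.2016) = 8.05953
CI = T_est +/- z * SE_est, so width = 2 * z * SE_est = 2 * 2.576 * 8.05953
Width = 41.5227

41.5227


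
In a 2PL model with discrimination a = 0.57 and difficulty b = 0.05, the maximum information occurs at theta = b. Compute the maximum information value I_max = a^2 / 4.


For 2PL, max info at theta = b = 0.05
I_max = a^2 / 4 = 0.57^2 / 4
= 0.3249 / 4
I_max = 0.0812

0.0812


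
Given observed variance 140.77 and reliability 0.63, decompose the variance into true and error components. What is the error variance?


var_true = rxx * var_obs = 0.63 * 140.77 = 88.6851
var_error = var_obs - var_true
var_error = 140.77 - 88.6851
var_error = 52.0849

52.0849


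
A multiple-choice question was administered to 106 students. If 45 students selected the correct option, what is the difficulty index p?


Item difficulty p = number correct / total examinees
p = 45 / 106
p = 0.4245

0.4245


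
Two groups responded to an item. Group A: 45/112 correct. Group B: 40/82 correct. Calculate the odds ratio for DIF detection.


Odds_A = 45/67 = 0.6716
Odds_B = 40/42 = 0.9524
OR = Odds_A / Odds_B = 0.6716 / 0.9524
Exactly, OR = (45 * 42) / (67 * 40) = 1890 / 2680
OR = 0.7052

0.7052


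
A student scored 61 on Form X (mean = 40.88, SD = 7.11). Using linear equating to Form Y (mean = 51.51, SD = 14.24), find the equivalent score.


slope = SD_Y / SD_X = 14.24 / 7.11 ~ 2.0028
intercept = mean_Y - slope * mean_X = 51.51 - (14.24 / 7.11) * 40.88 ~ -30.365
Y = slope * X + intercept. To avoid rounding drift from the rounded slope/intercept, evaluate the equivalent form Y = mean_Y + SD_Y * (X - mean_X) / SD_X at full precision:
Y = 51.51 + 14.24 * (61 - 40.88) / 7.11
Y = 51.51 + 14.24 * 20.12 / 7.11
Y = 51.51 + 286.5088 / 7.11
Y = 51.51 + 40.2966
Y = 91.8066

91.8066


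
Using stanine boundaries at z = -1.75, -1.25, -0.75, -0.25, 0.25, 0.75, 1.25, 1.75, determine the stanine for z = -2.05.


Stanine boundaries: [-1.75, -1.25, -0.75, -0.25, 0.25, 0.75, 1.25, 1.75]
z = -2.05
Check each boundary:
  z < -1.75
  z < -1.25
  z < -0.75
  z < -0.25
  z < 0.25
  z < 0.75
  z < 1.25
  z < 1.75
Highest qualifying boundary gives stanine = 1

1


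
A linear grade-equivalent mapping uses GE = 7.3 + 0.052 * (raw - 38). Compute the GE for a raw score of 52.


raw - median = 52 - 38 = 14
slope * diff = 0.052 * 14 = 0.728
GE = 7.3 + 0.728
GE = 8.028

8.028


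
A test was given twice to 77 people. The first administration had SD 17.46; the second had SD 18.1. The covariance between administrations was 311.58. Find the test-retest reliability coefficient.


r = cov(X,Y) / (SD_X * SD_Y)
r = 311.58 / (17.46 * 18.1)
r = 311.58 / 316.026
r = 0.9859

0.9859


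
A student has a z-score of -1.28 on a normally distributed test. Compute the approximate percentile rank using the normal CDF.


CDF(z) = 0.5 * (1 + erf(z/sqrt(2)))
erf(-0.9051) = -0.7995
CDF = 0.1003
Percentile rank = 0.1003 * 100 = 10.03

10.03


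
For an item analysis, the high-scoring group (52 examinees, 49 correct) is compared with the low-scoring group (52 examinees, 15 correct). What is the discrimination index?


p_upper = 49/52 = 0.9423
p_lower = 15/52 = 0.2885
D = 0.9423 - 0.2885 = 0.6538

0.6538


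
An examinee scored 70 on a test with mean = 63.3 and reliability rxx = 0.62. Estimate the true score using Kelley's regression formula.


T_est = rxx * X + (1 - rxx) * mean
T_est = 0.62 * 70 + 0.38 * 63.3
T_est = 43.4 + 24.054
T_est = 67.454

67.454


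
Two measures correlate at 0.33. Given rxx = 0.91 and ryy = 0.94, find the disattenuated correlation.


r_corrected = rxy / sqrt(rxx * ryy)
= 0.33 / sqrt(0.91 * 0.94)
= 0.33 / sqrt(0.8554)
= 0.33 / 0.924878
r_corrected = 0.3568

0.3568


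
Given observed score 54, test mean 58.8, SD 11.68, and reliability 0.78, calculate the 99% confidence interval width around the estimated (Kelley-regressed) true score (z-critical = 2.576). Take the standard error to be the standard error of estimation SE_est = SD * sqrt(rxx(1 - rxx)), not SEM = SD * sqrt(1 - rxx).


True score estimate = 0.78*54 + 0.22*58.8 = 55.056
SE_est = SD * sqrt(rxx * (1 - rxx)) = 11.68 * sqrt(0.78 * 0.22) = 11.68 * sqrt(0.1716) = 4.838397
CI = T_est +/- z * SE_est, so width = 2 * z * SE_est = 2 * 2.576 * 4.838397
Width = 24.9274

24.9274


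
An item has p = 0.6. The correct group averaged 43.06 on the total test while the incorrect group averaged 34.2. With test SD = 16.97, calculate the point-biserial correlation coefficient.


q = 1 - p = 0.4
rpb = ((M1 - M0) / SD) * sqrt(p * q)
rpb = ((43.06 - 34.2) / 16.97) * sqrt(0.6 * 0.4)
rpb = 0.2558

0.2558


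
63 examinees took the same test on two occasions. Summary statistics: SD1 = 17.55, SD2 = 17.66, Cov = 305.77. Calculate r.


r = cov(X,Y) / (SD_X * SD_Y)
r = 305.77 / (17.55 * 17.66)
r = 305.77 / 309.933
r = 0.9866

0.9866


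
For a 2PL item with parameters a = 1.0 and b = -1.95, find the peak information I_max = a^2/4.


For 2PL, max info at theta = b = -1.95
I_max = a^2 / 4 = 1.0^2 / 4
= 1.0 / 4
I_max = 0.25

0.25


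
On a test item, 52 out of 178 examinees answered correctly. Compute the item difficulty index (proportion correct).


Item difficulty p = number correct / total examinees
p = 52 / 178
p = 0.2921

0.2921


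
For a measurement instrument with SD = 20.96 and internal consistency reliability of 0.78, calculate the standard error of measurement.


SEM = SD * sqrt(1 - rxx)
SEM = 20.96 * sqrt(1 - 0.78)
SEM = 20.96 * sqrt(0.22) = 20.96 * 0.469042
SEM = 9.8311

9.8311


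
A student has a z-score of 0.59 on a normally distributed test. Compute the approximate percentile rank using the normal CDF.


CDF(z) = 0.5 * (1 + erf(z/sqrt(2)))
erf(0.4172) = 0.4448
CDF = 0.7224
Percentile rank = 0.7224 * 100 = 72.24

72.24


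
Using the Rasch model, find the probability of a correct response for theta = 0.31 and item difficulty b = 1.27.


theta - b = 0.31 - 1.27 = -0.96
exp(-(theta - b)) = exp(0.96) = 2.6117
P = 1 / (1 + 2.6117)
P = 0.2769

0.2769


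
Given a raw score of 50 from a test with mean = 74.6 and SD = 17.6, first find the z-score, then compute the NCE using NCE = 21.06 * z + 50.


z = (X - mean) / SD = (50 - 74.6) / 17.6
z = -24.6 / 17.6
z = -1.3977
NCE = NCE = 21.06z + 50
Carry z at full precision (z = -24.6 / 17.6) into the conversion:
NCE = 21.06 * (-24.6 / 17.6) + 50 = -518.076 / 17.6 + 50
NCE = -29.4361 + 50
NCE = 20.5639

20.5639


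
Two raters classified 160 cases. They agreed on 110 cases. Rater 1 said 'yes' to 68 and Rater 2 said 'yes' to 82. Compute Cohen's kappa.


P_o = 110/160 = 0.6875
P_e = (68*82 + 92*78) / 25600 = 0.498125
kappa = (P_o - P_e) / (1 - P_e)
kappa = (0.6875 - 0.498125) / (1 - 0.498125)
kappa = 0.3773

0.3773
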